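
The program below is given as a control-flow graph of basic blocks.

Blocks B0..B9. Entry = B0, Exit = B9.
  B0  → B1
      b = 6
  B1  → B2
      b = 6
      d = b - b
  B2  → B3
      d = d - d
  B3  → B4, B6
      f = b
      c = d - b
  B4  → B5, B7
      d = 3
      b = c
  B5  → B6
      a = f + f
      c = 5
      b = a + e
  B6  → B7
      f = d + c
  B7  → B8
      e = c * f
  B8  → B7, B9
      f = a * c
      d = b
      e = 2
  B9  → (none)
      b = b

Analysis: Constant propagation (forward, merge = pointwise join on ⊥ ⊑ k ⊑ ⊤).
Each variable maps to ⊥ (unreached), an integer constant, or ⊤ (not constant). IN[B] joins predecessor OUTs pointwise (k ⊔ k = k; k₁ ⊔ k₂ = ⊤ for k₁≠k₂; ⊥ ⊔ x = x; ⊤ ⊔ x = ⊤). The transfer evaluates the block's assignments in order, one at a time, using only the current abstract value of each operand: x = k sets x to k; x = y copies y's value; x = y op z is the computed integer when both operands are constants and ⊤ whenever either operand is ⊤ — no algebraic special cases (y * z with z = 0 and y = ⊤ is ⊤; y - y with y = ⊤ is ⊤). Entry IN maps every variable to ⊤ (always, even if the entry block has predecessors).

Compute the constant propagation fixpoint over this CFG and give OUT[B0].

Fixpoint table:
  B0:   IN=(all ⊤)   OUT={b:6; rest ⊤}
  B1:   IN={b:6; rest ⊤}   OUT={b:6, d:0; rest ⊤}
  B2:   IN={b:6, d:0; rest ⊤}   OUT={b:6, d:0; rest ⊤}
  B3:   IN={b:6, d:0; rest ⊤}   OUT={b:6, c:-6, d:0, f:6; rest ⊤}
  B4:   IN={b:6, c:-6, d:0, f:6; rest ⊤}   OUT={b:-6, c:-6, d:3, f:6; rest ⊤}
  B5:   IN={b:-6, c:-6, d:3, f:6; rest ⊤}   OUT={a:12, c:5, d:3, f:6; rest ⊤}
  B6:   IN={f:6; rest ⊤}   OUT=(all ⊤)
  B7:   IN=(all ⊤)   OUT=(all ⊤)
  B8:   IN=(all ⊤)   OUT={e:2; rest ⊤}
  B9:   IN={e:2; rest ⊤}   OUT={e:2; rest ⊤}

B0 is the boundary node: IN[B0] = {a: ⊤, b: ⊤, c: ⊤, d: ⊤, e: ⊤, f: ⊤}
Applying B0's transfer function to that IN value gives OUT[B0] (row B0 above).

Answer: {a: ⊤, b: 6, c: ⊤, d: ⊤, e: ⊤, f: ⊤}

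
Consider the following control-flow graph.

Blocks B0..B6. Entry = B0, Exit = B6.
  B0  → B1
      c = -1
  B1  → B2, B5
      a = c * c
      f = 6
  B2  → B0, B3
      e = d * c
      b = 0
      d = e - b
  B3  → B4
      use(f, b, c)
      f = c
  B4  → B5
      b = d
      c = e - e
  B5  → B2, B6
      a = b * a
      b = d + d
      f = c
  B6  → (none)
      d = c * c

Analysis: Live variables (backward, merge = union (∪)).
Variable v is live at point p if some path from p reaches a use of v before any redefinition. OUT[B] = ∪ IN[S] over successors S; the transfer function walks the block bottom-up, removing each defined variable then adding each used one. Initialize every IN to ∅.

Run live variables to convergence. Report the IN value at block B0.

Answer: {b, d}

Trace:
Per-block solution:
  B0: | IN={b, d} | OUT={b, c, d}
  B1: | IN={b, c, d} | OUT={a, b, c, d, f}
  B2: | IN={a, c, d, f} | OUT={a, b, c, d, e, f}
  B3: | IN={a, b, c, d, e, f} | OUT={a, d, e}
  B4: | IN={a, d, e} | OUT={a, b, c, d}
  B5: | IN={a, b, c, d} | OUT={a, c, d, f}
  B6: | IN={c} | OUT={}

Merge at B0: OUT[B0] = IN[B1] = {b, c, d}
Applying B0's transfer function to that OUT value gives IN[B0] (row B0 above).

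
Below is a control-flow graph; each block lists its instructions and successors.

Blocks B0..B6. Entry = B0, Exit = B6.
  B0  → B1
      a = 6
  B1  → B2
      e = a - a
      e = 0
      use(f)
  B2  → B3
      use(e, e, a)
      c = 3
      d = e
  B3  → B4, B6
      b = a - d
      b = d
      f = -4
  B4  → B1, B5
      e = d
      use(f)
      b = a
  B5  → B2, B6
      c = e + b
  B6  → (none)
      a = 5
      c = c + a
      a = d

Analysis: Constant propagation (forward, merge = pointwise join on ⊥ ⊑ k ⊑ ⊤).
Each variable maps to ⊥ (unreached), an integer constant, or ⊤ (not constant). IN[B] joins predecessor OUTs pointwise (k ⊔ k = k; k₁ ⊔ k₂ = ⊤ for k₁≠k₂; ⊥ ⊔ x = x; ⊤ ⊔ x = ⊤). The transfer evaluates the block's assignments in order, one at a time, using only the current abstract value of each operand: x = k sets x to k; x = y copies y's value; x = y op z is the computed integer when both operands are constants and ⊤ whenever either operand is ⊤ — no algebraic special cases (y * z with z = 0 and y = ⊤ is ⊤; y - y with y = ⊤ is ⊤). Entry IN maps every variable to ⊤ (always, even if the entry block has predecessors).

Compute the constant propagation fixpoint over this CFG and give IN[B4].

Answer: {a: 6, b: 0, c: 3, d: 0, e: 0, f: -4}

Trace:
Fixpoint table:
  B0: | IN=(all ⊤) | OUT={a:6; rest ⊤}
  B1: | IN={a:6; rest ⊤} | OUT={a:6, e:0; rest ⊤}
  B2: | IN={a:6, e:0; rest ⊤} | OUT={a:6, c:3, d:0, e:0; rest ⊤}
  B3: | IN={a:6, c:3, d:0, e:0; rest ⊤} | OUT={a:6, b:0, c:3, d:0, e:0, f:-4; rest ⊤}
  B4: | IN={a:6, b:0, c:3, d:0, e:0, f:-4; rest ⊤} | OUT={a:6, b:6, c:3, d:0, e:0, f:-4; rest ⊤}
  B5: | IN={a:6, b:6, c:3, d:0, e:0, f:-4; rest ⊤} | OUT={a:6, b:6, c:6, d:0, e:0, f:-4; rest ⊤}
  B6: | IN={a:6, d:0, e:0, f:-4; rest ⊤} | OUT={a:0, d:0, e:0, f:-4; rest ⊤}

Merge at B4: IN[B4] = OUT[B3] = {a: 6, b: 0, c: 3, d: 0, e: 0, f: -4}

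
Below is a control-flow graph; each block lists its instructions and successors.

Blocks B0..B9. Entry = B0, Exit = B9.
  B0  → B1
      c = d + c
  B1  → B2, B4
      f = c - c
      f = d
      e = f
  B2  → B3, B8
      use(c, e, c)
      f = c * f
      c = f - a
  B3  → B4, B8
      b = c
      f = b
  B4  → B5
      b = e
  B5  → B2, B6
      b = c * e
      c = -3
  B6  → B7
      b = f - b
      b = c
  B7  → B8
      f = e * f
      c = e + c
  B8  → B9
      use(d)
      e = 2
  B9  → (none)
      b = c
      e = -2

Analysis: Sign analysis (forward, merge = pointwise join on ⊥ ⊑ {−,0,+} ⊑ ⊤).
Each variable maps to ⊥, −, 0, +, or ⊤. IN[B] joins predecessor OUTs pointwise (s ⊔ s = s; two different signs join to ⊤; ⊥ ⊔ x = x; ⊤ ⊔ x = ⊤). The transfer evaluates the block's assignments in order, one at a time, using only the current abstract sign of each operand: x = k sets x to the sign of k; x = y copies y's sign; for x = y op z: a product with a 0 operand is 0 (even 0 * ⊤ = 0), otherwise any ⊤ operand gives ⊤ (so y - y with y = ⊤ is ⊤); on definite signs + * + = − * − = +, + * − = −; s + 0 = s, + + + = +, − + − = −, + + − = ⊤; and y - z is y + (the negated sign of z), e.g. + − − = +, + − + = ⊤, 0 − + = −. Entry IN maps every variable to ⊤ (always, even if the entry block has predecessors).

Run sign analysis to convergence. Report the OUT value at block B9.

Per-block solution:
  B0: | IN=(all ⊤) | OUT=(all ⊤)
  B1: | IN=(all ⊤) | OUT=(all ⊤)
  B2: | IN=(all ⊤) | OUT=(all ⊤)
  B3: | IN=(all ⊤) | OUT=(all ⊤)
  B4: | IN=(all ⊤) | OUT=(all ⊤)
  B5: | IN=(all ⊤) | OUT={c:-; rest ⊤}
  B6: | IN={c:-; rest ⊤} | OUT={b:-, c:-; rest ⊤}
  B7: | IN={b:-, c:-; rest ⊤} | OUT={b:-; rest ⊤}
  B8: | IN=(all ⊤) | OUT={e:+; rest ⊤}
  B9: | IN={e:+; rest ⊤} | OUT={e:-; rest ⊤}

Merge at B9: IN[B9] = OUT[B8] = {a: ⊤, b: ⊤, c: ⊤, d: ⊤, e: +, f: ⊤}
Applying B9's transfer function to that IN value gives OUT[B9] (row B9 above).

Answer: {a: ⊤, b: ⊤, c: ⊤, d: ⊤, e: -, f: ⊤}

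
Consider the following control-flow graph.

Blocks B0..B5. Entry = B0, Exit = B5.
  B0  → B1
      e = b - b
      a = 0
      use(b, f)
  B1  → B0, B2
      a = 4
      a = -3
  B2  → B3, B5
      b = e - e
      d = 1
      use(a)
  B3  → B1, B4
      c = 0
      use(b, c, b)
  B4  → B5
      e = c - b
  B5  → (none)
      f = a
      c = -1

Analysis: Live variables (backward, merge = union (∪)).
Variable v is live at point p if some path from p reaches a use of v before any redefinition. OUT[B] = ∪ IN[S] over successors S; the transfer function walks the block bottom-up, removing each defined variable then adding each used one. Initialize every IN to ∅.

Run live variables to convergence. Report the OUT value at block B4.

Per-block solution:
  B0:   IN={b, f}   OUT={b, e, f}
  B1:   IN={b, e, f}   OUT={a, b, e, f}
  B2:   IN={a, e, f}   OUT={a, b, e, f}
  B3:   IN={a, b, e, f}   OUT={a, b, c, e, f}
  B4:   IN={a, b, c}   OUT={a}
  B5:   IN={a}   OUT={}

Merge at B4: OUT[B4] = IN[B5] = {a}

Answer: {a}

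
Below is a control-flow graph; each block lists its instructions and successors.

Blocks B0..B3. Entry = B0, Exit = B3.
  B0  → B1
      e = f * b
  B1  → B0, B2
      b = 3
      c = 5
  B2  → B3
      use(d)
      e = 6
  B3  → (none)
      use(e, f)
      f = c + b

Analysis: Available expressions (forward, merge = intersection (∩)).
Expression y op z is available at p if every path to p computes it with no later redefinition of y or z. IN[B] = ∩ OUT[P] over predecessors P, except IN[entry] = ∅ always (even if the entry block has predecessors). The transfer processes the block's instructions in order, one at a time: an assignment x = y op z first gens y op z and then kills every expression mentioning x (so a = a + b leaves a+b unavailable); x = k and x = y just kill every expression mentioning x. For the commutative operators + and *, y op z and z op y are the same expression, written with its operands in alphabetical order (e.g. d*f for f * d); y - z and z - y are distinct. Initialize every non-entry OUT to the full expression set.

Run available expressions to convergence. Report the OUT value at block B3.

Per-block solution:
  B0:  IN={}  OUT={b*f}
  B1:  IN={b*f}  OUT={}
  B2:  IN={}  OUT={}
  B3:  IN={}  OUT={b+c}

Merge at B3: IN[B3] = OUT[B2] = {}
Applying B3's transfer function to that IN value gives OUT[B3] (row B3 above).

Answer: {b+c}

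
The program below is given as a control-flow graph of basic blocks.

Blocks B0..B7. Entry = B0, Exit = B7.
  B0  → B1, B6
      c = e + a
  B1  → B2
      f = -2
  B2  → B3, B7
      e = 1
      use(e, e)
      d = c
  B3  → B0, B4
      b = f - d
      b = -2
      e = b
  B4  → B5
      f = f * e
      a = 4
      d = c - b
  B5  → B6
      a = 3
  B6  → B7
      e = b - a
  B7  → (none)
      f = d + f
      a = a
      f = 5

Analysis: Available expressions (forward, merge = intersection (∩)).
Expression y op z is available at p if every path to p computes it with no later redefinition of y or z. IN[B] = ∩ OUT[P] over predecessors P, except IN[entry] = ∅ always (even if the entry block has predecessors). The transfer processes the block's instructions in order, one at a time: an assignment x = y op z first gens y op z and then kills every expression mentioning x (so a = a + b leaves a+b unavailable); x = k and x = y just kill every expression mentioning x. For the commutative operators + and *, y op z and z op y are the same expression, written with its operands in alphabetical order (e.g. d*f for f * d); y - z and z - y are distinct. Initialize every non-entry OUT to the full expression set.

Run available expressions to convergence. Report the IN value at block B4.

Answer: {f-d}

Trace:
Fixpoint table:
  B0: | IN={} | OUT={a+e}
  B1: | IN={a+e} | OUT={a+e}
  B2: | IN={a+e} | OUT={}
  B3: | IN={} | OUT={f-d}
  B4: | IN={f-d} | OUT={c-b}
  B5: | IN={c-b} | OUT={c-b}
  B6: | IN={} | OUT={b-a}
  B7: | IN={} | OUT={}

Merge at B4: IN[B4] = OUT[B3] = {f-d}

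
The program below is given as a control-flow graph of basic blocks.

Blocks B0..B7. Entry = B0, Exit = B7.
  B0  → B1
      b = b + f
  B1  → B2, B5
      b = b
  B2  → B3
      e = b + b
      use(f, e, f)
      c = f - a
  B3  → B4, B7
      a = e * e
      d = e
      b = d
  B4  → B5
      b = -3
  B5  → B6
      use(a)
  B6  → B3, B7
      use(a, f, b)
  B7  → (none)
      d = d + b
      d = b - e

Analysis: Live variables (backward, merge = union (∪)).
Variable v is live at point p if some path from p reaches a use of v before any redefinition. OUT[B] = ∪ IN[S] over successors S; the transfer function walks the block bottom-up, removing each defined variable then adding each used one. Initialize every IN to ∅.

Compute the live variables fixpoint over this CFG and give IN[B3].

Fixpoint table:
  B0:  IN={a, b, d, e, f}  OUT={a, b, d, e, f}
  B1:  IN={a, b, d, e, f}  OUT={a, b, d, e, f}
  B2:  IN={a, b, f}  OUT={e, f}
  B3:  IN={e, f}  OUT={a, b, d, e, f}
  B4:  IN={a, d, e, f}  OUT={a, b, d, e, f}
  B5:  IN={a, b, d, e, f}  OUT={a, b, d, e, f}
  B6:  IN={a, b, d, e, f}  OUT={b, d, e, f}
  B7:  IN={b, d, e}  OUT={}

Merge at B3: OUT[B3] = IN[B4] ⊔ IN[B7] = {a, b, d, e, f}
Applying B3's transfer function to that OUT value gives IN[B3] (row B3 above).

Answer: {e, f}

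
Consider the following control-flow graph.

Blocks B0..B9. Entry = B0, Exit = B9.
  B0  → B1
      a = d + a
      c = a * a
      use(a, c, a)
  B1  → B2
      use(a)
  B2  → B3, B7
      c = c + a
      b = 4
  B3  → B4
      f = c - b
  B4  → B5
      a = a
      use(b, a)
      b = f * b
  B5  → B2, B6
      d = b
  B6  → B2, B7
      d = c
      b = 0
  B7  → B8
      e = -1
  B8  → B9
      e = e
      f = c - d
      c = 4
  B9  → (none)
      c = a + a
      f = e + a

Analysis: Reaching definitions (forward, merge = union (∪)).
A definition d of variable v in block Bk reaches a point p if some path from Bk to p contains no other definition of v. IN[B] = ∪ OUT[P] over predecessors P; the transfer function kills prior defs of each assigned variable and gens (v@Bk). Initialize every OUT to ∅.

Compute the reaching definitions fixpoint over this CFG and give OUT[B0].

Answer: {a@B0, c@B0}

Trace:
Converged values:
  B0: | IN={} | OUT={a@B0, c@B0}
  B1: | IN={a@B0, c@B0} | OUT={a@B0, c@B0}
  B2: | IN={a@B0, a@B4, b@B4, b@B6, c@B0, c@B2, d@B5, d@B6, f@B3} | OUT={a@B0, a@B4, b@B2, c@B2, d@B5, d@B6, f@B3}
  B3: | IN={a@B0, a@B4, b@B2, c@B2, d@B5, d@B6, f@B3} | OUT={a@B0, a@B4, b@B2, c@B2, d@B5, d@B6, f@B3}
  B4: | IN={a@B0, a@B4, b@B2, c@B2, d@B5, d@B6, f@B3} | OUT={a@B4, b@B4, c@B2, d@B5, d@B6, f@B3}
  B5: | IN={a@B4, b@B4, c@B2, d@B5, d@B6, f@B3} | OUT={a@B4, b@B4, c@B2, d@B5, f@B3}
  B6: | IN={a@B4, b@B4, c@B2, d@B5, f@B3} | OUT={a@B4, b@B6, c@B2, d@B6, f@B3}
  B7: | IN={a@B0, a@B4, b@B2, b@B6, c@B2, d@B5, d@B6, f@B3} | OUT={a@B0, a@B4, b@B2, b@B6, c@B2, d@B5, d@B6, e@B7, f@B3}
  B8: | IN={a@B0, a@B4, b@B2, b@B6, c@B2, d@B5, d@B6, e@B7, f@B3} | OUT={a@B0, a@B4, b@B2, b@B6, c@B8, d@B5, d@B6, e@B8, f@B8}
  B9: | IN={a@B0, a@B4, b@B2, b@B6, c@B8, d@B5, d@B6, e@B8, f@B8} | OUT={a@B0, a@B4, b@B2, b@B6, c@B9, d@B5, d@B6, e@B8, f@B9}

B0 is the boundary node: IN[B0] = {}
Applying B0's transfer function to that IN value gives OUT[B0] (row B0 above).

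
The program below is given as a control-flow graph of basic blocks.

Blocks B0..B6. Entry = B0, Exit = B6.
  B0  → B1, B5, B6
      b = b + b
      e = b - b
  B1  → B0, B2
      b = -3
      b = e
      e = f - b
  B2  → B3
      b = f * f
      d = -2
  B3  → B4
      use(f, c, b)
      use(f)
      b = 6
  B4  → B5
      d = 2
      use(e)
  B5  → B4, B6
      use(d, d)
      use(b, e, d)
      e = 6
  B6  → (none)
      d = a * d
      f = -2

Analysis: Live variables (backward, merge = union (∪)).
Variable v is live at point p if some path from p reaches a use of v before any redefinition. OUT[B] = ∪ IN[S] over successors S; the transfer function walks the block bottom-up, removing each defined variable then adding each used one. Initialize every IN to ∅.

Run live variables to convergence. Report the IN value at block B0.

Converged values:
  B0: | IN={a, b, c, d, f} | OUT={a, b, c, d, e, f}
  B1: | IN={a, c, d, e, f} | OUT={a, b, c, d, e, f}
  B2: | IN={a, c, e, f} | OUT={a, b, c, e, f}
  B3: | IN={a, b, c, e, f} | OUT={a, b, e}
  B4: | IN={a, b, e} | OUT={a, b, d, e}
  B5: | IN={a, b, d, e} | OUT={a, b, d, e}
  B6: | IN={a, d} | OUT={}

Merge at B0: OUT[B0] = IN[B1] ⊔ IN[B5] ⊔ IN[B6] = {a, b, c, d, e, f}
Applying B0's transfer function to that OUT value gives IN[B0] (row B0 above).

Answer: {a, b, c, d, f}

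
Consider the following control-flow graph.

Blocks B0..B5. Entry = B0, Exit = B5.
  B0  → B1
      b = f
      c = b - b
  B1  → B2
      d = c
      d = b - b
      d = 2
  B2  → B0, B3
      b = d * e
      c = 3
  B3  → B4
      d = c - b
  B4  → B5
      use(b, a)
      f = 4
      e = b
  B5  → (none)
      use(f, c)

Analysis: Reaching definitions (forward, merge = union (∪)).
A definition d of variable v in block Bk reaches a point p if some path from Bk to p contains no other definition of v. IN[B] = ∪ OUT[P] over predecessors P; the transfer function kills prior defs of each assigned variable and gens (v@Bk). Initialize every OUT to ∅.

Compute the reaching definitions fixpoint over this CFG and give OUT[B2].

Fixpoint table:
  B0: | IN={b@B2, c@B2, d@B1} | OUT={b@B0, c@B0, d@B1}
  B1: | IN={b@B0, c@B0, d@B1} | OUT={b@B0, c@B0, d@B1}
  B2: | IN={b@B0, c@B0, d@B1} | OUT={b@B2, c@B2, d@B1}
  B3: | IN={b@B2, c@B2, d@B1} | OUT={b@B2, c@B2, d@B3}
  B4: | IN={b@B2, c@B2, d@B3} | OUT={b@B2, c@B2, d@B3, e@B4, f@B4}
  B5: | IN={b@B2, c@B2, d@B3, e@B4, f@B4} | OUT={b@B2, c@B2, d@B3, e@B4, f@B4}

Merge at B2: IN[B2] = OUT[B1] = {b@B0, c@B0, d@B1}
Applying B2's transfer function to that IN value gives OUT[B2] (row B2 above).

Answer: {b@B2, c@B2, d@B1}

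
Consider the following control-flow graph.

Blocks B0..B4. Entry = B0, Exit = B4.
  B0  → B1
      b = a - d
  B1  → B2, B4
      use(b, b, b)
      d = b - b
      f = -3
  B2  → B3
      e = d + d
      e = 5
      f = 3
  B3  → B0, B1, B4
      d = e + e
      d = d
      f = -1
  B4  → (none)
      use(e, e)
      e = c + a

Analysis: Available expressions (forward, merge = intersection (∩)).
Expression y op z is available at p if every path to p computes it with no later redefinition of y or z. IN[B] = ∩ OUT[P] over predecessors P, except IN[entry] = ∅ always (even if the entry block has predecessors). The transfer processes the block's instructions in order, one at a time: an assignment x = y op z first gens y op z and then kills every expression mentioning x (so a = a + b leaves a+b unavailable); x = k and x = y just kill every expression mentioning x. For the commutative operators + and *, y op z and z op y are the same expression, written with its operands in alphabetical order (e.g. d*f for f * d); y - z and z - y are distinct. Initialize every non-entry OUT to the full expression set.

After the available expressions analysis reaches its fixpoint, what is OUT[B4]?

Fixpoint table:
  B0:  IN={}  OUT={a-d}
  B1:  IN={}  OUT={b-b}
  B2:  IN={b-b}  OUT={b-b, d+d}
  B3:  IN={b-b, d+d}  OUT={b-b, e+e}
  B4:  IN={b-b}  OUT={a+c, b-b}

Merge at B4: IN[B4] = OUT[B1] ∩ OUT[B3] = {b-b}
Applying B4's transfer function to that IN value gives OUT[B4] (row B4 above).

Answer: {a+c, b-b}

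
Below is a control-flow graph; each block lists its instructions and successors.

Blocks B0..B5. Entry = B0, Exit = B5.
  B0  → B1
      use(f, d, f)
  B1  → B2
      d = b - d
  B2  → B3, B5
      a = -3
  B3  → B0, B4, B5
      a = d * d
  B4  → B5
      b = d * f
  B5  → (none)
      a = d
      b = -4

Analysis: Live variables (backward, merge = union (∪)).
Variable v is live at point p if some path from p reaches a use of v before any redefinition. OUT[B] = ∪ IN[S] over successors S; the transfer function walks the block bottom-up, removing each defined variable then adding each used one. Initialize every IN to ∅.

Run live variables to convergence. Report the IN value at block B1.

Answer: {b, d, f}

Trace:
Fixpoint table:
  B0: | IN={b, d, f} | OUT={b, d, f}
  B1: | IN={b, d, f} | OUT={b, d, f}
  B2: | IN={b, d, f} | OUT={b, d, f}
  B3: | IN={b, d, f} | OUT={b, d, f}
  B4: | IN={d, f} | OUT={d}
  B5: | IN={d} | OUT={}

Merge at B1: OUT[B1] = IN[B2] = {b, d, f}
Applying B1's transfer function to that OUT value gives IN[B1] (row B1 above).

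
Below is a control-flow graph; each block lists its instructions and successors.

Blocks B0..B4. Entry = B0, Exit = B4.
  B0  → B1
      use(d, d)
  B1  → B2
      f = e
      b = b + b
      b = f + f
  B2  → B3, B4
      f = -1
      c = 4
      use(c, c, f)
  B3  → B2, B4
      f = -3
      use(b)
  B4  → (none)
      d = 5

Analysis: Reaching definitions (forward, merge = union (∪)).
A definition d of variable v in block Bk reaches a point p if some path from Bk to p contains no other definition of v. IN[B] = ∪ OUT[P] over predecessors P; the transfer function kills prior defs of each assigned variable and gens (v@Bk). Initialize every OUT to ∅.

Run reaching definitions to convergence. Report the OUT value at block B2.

Answer: {b@B1, c@B2, f@B2}

Trace:
Converged values:
  B0: | IN={} | OUT={}
  B1: | IN={} | OUT={b@B1, f@B1}
  B2: | IN={b@B1, c@B2, f@B1, f@B3} | OUT={b@B1, c@B2, f@B2}
  B3: | IN={b@B1, c@B2, f@B2} | OUT={b@B1, c@B2, f@B3}
  B4: | IN={b@B1, c@B2, f@B2, f@B3} | OUT={b@B1, c@B2, d@B4, f@B2, f@B3}

Merge at B2: IN[B2] = OUT[B1] ⊔ OUT[B3] = {b@B1, c@B2, f@B1, f@B3}
Applying B2's transfer function to that IN value gives OUT[B2] (row B2 above).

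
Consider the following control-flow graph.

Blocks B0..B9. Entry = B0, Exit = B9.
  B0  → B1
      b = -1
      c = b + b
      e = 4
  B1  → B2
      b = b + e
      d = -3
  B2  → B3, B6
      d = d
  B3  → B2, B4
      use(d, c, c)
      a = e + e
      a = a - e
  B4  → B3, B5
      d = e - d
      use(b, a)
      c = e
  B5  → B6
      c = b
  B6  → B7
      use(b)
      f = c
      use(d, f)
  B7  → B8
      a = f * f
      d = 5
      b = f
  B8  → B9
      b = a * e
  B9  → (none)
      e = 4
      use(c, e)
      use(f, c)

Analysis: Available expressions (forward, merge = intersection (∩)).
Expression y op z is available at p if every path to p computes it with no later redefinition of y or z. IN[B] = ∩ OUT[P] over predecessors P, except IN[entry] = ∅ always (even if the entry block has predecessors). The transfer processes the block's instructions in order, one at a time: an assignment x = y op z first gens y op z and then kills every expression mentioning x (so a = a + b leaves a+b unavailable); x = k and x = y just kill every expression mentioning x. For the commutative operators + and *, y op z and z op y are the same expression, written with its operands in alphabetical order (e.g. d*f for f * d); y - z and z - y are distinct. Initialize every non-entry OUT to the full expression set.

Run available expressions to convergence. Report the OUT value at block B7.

Answer: {f*f}

Working:
Converged values:
  B0:  IN={}  OUT={b+b}
  B1:  IN={b+b}  OUT={}
  B2:  IN={}  OUT={}
  B3:  IN={}  OUT={e+e}
  B4:  IN={e+e}  OUT={e+e}
  B5:  IN={e+e}  OUT={e+e}
  B6:  IN={}  OUT={}
  B7:  IN={}  OUT={f*f}
  B8:  IN={f*f}  OUT={a*e, f*f}
  B9:  IN={a*e, f*f}  OUT={f*f}

Merge at B7: IN[B7] = OUT[B6] = {}
Applying B7's transfer function to that IN value gives OUT[B7] (row B7 above).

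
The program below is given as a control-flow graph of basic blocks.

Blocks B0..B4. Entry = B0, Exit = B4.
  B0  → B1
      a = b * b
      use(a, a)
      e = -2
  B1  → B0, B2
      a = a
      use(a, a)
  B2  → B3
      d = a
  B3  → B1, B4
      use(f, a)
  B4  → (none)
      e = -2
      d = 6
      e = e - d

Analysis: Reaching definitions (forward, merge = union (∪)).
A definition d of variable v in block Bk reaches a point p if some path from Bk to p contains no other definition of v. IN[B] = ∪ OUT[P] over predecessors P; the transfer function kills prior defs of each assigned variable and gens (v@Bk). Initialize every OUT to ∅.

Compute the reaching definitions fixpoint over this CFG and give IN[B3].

Fixpoint table:
  B0: | IN={a@B1, d@B2, e@B0} | OUT={a@B0, d@B2, e@B0}
  B1: | IN={a@B0, a@B1, d@B2, e@B0} | OUT={a@B1, d@B2, e@B0}
  B2: | IN={a@B1, d@B2, e@B0} | OUT={a@B1, d@B2, e@B0}
  B3: | IN={a@B1, d@B2, e@B0} | OUT={a@B1, d@B2, e@B0}
  B4: | IN={a@B1, d@B2, e@B0} | OUT={a@B1, d@B4, e@B4}

Merge at B3: IN[B3] = OUT[B2] = {a@B1, d@B2, e@B0}

Answer: {a@B1, d@B2, e@B0}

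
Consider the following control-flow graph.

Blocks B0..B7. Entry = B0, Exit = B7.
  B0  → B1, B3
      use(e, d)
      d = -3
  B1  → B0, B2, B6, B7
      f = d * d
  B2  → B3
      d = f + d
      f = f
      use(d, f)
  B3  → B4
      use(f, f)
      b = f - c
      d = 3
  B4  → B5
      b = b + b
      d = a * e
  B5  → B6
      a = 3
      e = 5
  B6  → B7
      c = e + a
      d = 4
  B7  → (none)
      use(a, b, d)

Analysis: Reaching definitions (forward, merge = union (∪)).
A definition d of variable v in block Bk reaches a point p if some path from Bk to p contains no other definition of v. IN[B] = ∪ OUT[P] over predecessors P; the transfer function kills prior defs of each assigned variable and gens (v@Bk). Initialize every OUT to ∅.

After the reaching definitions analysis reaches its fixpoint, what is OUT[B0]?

Answer: {d@B0, f@B1}

Trace:
Fixpoint table:
  B0:  IN={d@B0, f@B1}  OUT={d@B0, f@B1}
  B1:  IN={d@B0, f@B1}  OUT={d@B0, f@B1}
  B2:  IN={d@B0, f@B1}  OUT={d@B2, f@B2}
  B3:  IN={d@B0, d@B2, f@B1, f@B2}  OUT={b@B3, d@B3, f@B1, f@B2}
  B4:  IN={b@B3, d@B3, f@B1, f@B2}  OUT={b@B4, d@B4, f@B1, f@B2}
  B5:  IN={b@B4, d@B4, f@B1, f@B2}  OUT={a@B5, b@B4, d@B4, e@B5, f@B1, f@B2}
  B6:  IN={a@B5, b@B4, d@B0, d@B4, e@B5, f@B1, f@B2}  OUT={a@B5, b@B4, c@B6, d@B6, e@B5, f@B1, f@B2}
  B7:  IN={a@B5, b@B4, c@B6, d@B0, d@B6, e@B5, f@B1, f@B2}  OUT={a@B5, b@B4, c@B6, d@B0, d@B6, e@B5, f@B1, f@B2}

Merge at B0 (entry node, so the boundary value {} is joined with the incoming edge(s)): IN[B0] = {} ⊔ OUT[B1] = {d@B0, f@B1}
Applying B0's transfer function to that IN value gives OUT[B0] (row B0 above).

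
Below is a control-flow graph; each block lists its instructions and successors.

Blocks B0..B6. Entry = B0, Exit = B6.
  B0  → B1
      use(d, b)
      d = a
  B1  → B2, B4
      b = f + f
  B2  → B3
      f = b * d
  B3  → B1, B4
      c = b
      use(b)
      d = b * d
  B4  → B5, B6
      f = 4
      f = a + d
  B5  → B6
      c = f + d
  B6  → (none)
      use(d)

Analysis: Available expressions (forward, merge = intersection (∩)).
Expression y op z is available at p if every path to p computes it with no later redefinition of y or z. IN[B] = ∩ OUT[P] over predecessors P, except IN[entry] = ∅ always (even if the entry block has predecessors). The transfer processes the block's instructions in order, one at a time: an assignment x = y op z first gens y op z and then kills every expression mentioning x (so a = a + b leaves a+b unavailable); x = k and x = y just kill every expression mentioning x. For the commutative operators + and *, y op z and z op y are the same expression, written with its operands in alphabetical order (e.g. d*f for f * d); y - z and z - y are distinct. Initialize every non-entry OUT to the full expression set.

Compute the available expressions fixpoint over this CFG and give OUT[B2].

Answer: {b*d}

Working:
Converged values:
  B0: | IN={} | OUT={}
  B1: | IN={} | OUT={f+f}
  B2: | IN={f+f} | OUT={b*d}
  B3: | IN={b*d} | OUT={}
  B4: | IN={} | OUT={a+d}
  B5: | IN={a+d} | OUT={a+d, d+f}
  B6: | IN={a+d} | OUT={a+d}

Merge at B2: IN[B2] = OUT[B1] = {f+f}
Applying B2's transfer function to that IN value gives OUT[B2] (row B2 above).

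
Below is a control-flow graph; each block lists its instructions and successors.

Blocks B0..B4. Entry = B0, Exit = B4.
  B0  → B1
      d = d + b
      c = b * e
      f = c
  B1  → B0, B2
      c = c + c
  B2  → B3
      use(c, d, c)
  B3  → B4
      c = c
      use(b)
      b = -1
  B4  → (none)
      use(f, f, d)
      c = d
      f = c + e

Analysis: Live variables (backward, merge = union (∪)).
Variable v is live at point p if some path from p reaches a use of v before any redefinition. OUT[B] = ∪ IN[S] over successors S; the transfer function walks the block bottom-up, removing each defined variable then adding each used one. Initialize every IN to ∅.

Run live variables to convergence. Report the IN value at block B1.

Per-block solution:
  B0:  IN={b, d, e}  OUT={b, c, d, e, f}
  B1:  IN={b, c, d, e, f}  OUT={b, c, d, e, f}
  B2:  IN={b, c, d, e, f}  OUT={b, c, d, e, f}
  B3:  IN={b, c, d, e, f}  OUT={d, e, f}
  B4:  IN={d, e, f}  OUT={}

Merge at B1: OUT[B1] = IN[B0] ⊔ IN[B2] = {b, c, d, e, f}
Applying B1's transfer function to that OUT value gives IN[B1] (row B1 above).

Answer: {b, c, d, e, f}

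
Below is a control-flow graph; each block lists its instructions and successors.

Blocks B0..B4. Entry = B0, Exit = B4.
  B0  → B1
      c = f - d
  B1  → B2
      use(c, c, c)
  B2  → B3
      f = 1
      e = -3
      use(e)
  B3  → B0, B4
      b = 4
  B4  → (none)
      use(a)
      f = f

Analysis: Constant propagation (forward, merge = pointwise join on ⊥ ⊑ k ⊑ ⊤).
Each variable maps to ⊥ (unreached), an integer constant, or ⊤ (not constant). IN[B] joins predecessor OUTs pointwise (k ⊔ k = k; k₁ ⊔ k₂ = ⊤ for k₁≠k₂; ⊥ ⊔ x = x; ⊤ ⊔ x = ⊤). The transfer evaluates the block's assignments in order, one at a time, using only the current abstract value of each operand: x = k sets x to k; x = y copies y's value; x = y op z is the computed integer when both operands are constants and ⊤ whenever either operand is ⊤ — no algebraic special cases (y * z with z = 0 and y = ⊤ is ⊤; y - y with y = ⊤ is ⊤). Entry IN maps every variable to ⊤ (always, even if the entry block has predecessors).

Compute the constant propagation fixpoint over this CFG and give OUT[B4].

Converged values:
  B0:   IN=(all ⊤)   OUT=(all ⊤)
  B1:   IN=(all ⊤)   OUT=(all ⊤)
  B2:   IN=(all ⊤)   OUT={e:-3, f:1; rest ⊤}
  B3:   IN={e:-3, f:1; rest ⊤}   OUT={b:4, e:-3, f:1; rest ⊤}
  B4:   IN={b:4, e:-3, f:1; rest ⊤}   OUT={b:4, e:-3, f:1; rest ⊤}

Merge at B4: IN[B4] = OUT[B3] = {a: ⊤, b: 4, c: ⊤, d: ⊤, e: -3, f: 1}
Applying B4's transfer function to that IN value gives OUT[B4] (row B4 above).

Answer: {a: ⊤, b: 4, c: ⊤, d: ⊤, e: -3, f: 1}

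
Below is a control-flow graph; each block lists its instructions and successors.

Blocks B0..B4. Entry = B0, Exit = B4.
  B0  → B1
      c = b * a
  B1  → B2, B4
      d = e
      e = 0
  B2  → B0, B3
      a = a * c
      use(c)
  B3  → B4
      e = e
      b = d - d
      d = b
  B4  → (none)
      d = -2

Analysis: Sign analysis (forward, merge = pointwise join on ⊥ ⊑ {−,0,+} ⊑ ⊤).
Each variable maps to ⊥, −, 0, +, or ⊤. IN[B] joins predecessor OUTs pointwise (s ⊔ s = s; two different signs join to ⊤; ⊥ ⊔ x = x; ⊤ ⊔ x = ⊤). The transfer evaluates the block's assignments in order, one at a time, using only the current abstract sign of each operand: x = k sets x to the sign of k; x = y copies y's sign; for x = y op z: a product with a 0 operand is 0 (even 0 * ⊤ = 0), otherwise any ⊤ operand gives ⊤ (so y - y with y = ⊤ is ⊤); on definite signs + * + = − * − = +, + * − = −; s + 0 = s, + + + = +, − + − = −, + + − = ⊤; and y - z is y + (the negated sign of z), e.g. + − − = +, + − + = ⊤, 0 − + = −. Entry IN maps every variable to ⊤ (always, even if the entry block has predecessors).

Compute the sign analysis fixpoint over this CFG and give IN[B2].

Answer: {a: ⊤, b: ⊤, c: ⊤, d: ⊤, e: 0, f: ⊤}

Working:
Fixpoint table:
  B0:  IN=(all ⊤)  OUT=(all ⊤)
  B1:  IN=(all ⊤)  OUT={e:0; rest ⊤}
  B2:  IN={e:0; rest ⊤}  OUT={e:0; rest ⊤}
  B3:  IN={e:0; rest ⊤}  OUT={e:0; rest ⊤}
  B4:  IN={e:0; rest ⊤}  OUT={d:-, e:0; rest ⊤}

Merge at B2: IN[B2] = OUT[B1] = {a: ⊤, b: ⊤, c: ⊤, d: ⊤, e: 0, f: ⊤}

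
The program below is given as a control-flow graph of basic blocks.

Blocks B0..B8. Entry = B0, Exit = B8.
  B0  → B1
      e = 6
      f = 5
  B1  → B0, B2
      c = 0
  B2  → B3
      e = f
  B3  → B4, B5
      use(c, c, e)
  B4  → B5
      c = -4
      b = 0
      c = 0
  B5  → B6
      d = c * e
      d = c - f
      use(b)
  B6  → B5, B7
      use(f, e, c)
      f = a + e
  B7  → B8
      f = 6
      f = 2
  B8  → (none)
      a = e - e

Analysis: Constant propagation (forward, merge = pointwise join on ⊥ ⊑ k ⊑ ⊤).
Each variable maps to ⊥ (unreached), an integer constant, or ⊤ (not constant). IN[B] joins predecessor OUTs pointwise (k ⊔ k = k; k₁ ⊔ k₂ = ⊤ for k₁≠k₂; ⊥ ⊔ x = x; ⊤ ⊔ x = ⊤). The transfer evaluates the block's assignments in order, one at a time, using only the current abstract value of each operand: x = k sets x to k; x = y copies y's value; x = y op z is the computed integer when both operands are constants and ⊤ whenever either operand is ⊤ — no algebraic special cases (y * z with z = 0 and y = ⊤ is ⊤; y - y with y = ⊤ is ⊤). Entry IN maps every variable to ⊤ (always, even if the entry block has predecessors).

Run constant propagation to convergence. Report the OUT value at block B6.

Answer: {a: ⊤, b: ⊤, c: 0, d: ⊤, e: 5, f: ⊤}

Trace:
Converged values:
  B0: | IN=(all ⊤) | OUT={e:6, f:5; rest ⊤}
  B1: | IN={e:6, f:5; rest ⊤} | OUT={c:0, e:6, f:5; rest ⊤}
  B2: | IN={c:0, e:6, f:5; rest ⊤} | OUT={c:0, e:5, f:5; rest ⊤}
  B3: | IN={c:0, e:5, f:5; rest ⊤} | OUT={c:0, e:5, f:5; rest ⊤}
  B4: | IN={c:0, e:5, f:5; rest ⊤} | OUT={b:0, c:0, e:5, f:5; rest ⊤}
  B5: | IN={c:0, e:5; rest ⊤} | OUT={c:0, e:5; rest ⊤}
  B6: | IN={c:0, e:5; rest ⊤} | OUT={c:0, e:5; rest ⊤}
  B7: | IN={c:0, e:5; rest ⊤} | OUT={c:0, e:5, f:2; rest ⊤}
  B8: | IN={c:0, e:5, f:2; rest ⊤} | OUT={a:0, c:0, e:5, f:2; rest ⊤}

Merge at B6: IN[B6] = OUT[B5] = {a: ⊤, b: ⊤, c: 0, d: ⊤, e: 5, f: ⊤}
Applying B6's transfer function to that IN value gives OUT[B6] (row B6 above).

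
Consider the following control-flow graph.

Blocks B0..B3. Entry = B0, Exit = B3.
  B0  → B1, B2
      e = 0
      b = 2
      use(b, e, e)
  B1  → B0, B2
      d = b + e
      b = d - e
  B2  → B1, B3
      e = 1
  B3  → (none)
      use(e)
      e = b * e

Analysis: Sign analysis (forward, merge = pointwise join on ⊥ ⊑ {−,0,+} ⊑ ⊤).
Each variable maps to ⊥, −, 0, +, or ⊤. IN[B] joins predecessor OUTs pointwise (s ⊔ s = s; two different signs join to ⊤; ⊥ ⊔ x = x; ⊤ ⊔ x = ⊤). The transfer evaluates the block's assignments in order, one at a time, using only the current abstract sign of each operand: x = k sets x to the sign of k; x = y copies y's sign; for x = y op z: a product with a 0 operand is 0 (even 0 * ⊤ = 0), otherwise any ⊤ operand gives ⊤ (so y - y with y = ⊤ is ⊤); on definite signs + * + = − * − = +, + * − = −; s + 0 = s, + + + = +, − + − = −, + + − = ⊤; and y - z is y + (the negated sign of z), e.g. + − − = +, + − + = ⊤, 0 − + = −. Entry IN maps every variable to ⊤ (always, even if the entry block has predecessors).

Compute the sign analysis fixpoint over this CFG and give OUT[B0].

Converged values:
  B0:  IN=(all ⊤)  OUT={b:+, e:0; rest ⊤}
  B1:  IN=(all ⊤)  OUT=(all ⊤)
  B2:  IN=(all ⊤)  OUT={e:+; rest ⊤}
  B3:  IN={e:+; rest ⊤}  OUT=(all ⊤)

Merge at B0 (entry node, so the boundary value (all ⊤) is joined with the incoming edge(s)): IN[B0] = (all ⊤) ⊔ OUT[B1] = {a: ⊤, b: ⊤, c: ⊤, d: ⊤, e: ⊤, f: ⊤}
Applying B0's transfer function to that IN value gives OUT[B0] (row B0 above).

Answer: {a: ⊤, b: +, c: ⊤, d: ⊤, e: 0, f: ⊤}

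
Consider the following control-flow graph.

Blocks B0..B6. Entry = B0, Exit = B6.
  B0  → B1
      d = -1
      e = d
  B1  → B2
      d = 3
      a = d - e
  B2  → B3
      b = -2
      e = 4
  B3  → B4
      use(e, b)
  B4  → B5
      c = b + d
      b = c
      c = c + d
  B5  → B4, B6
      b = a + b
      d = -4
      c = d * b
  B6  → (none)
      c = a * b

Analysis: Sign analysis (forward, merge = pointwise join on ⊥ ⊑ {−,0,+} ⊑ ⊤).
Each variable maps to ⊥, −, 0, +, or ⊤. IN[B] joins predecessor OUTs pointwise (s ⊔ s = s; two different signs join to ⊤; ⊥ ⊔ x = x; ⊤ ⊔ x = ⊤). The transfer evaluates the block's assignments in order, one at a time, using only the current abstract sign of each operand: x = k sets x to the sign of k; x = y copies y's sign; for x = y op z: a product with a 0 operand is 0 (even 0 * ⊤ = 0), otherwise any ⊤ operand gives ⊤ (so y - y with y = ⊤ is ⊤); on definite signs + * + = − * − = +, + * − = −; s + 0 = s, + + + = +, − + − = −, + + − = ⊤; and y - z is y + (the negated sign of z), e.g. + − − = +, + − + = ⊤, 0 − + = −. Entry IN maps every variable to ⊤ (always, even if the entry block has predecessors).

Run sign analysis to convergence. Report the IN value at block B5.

Converged values:
  B0:   IN=(all ⊤)   OUT={d:-, e:-; rest ⊤}
  B1:   IN={d:-, e:-; rest ⊤}   OUT={a:+, d:+, e:-; rest ⊤}
  B2:   IN={a:+, d:+, e:-; rest ⊤}   OUT={a:+, b:-, d:+, e:+; rest ⊤}
  B3:   IN={a:+, b:-, d:+, e:+; rest ⊤}   OUT={a:+, b:-, d:+, e:+; rest ⊤}
  B4:   IN={a:+, e:+; rest ⊤}   OUT={a:+, e:+; rest ⊤}
  B5:   IN={a:+, e:+; rest ⊤}   OUT={a:+, d:-, e:+; rest ⊤}
  B6:   IN={a:+, d:-, e:+; rest ⊤}   OUT={a:+, d:-, e:+; rest ⊤}

Merge at B5: IN[B5] = OUT[B4] = {a: +, b: ⊤, c: ⊤, d: ⊤, e: +, f: ⊤}

Answer: {a: +, b: ⊤, c: ⊤, d: ⊤, e: +, f: ⊤}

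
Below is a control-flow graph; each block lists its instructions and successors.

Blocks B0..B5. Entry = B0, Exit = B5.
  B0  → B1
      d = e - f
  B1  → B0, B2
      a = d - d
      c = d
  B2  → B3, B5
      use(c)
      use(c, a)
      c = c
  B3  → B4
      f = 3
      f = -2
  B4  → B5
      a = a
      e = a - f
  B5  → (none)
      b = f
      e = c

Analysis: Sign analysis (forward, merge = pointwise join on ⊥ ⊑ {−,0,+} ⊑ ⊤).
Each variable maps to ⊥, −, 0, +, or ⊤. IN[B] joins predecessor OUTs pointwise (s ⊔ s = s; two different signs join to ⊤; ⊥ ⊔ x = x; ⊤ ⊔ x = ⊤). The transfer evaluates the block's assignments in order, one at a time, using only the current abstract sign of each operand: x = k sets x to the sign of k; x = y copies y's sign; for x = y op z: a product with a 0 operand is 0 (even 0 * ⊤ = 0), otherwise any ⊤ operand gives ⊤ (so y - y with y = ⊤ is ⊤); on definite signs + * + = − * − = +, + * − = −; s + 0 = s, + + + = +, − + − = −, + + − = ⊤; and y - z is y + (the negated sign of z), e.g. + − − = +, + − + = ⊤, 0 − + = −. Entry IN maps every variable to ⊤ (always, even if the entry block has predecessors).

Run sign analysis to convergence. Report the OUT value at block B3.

Fixpoint table:
  B0: | IN=(all ⊤) | OUT=(all ⊤)
  B1: | IN=(all ⊤) | OUT=(all ⊤)
  B2: | IN=(all ⊤) | OUT=(all ⊤)
  B3: | IN=(all ⊤) | OUT={f:-; rest ⊤}
  B4: | IN={f:-; rest ⊤} | OUT={f:-; rest ⊤}
  B5: | IN=(all ⊤) | OUT=(all ⊤)

Merge at B3: IN[B3] = OUT[B2] = {a: ⊤, b: ⊤, c: ⊤, d: ⊤, e: ⊤, f: ⊤}
Applying B3's transfer function to that IN value gives OUT[B3] (row B3 above).

Answer: {a: ⊤, b: ⊤, c: ⊤, d: ⊤, e: ⊤, f: -}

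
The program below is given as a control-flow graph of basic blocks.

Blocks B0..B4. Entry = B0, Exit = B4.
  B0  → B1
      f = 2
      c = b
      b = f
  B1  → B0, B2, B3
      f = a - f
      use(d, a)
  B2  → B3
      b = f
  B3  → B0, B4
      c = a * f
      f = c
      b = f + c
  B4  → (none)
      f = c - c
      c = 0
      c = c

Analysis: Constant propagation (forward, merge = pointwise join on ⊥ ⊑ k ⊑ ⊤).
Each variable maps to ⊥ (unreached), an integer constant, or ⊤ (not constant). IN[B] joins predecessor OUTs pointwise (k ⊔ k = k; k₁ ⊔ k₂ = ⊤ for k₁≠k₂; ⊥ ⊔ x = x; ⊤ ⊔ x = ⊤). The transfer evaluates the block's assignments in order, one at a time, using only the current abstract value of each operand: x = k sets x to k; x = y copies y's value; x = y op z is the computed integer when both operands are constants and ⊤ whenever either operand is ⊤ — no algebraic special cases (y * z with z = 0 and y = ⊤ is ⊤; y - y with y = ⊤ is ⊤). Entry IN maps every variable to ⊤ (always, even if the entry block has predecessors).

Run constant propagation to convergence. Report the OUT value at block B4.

Fixpoint table:
  B0:   IN=(all ⊤)   OUT={b:2, f:2; rest ⊤}
  B1:   IN={b:2, f:2; rest ⊤}   OUT={b:2; rest ⊤}
  B2:   IN={b:2; rest ⊤}   OUT=(all ⊤)
  B3:   IN=(all ⊤)   OUT=(all ⊤)
  B4:   IN=(all ⊤)   OUT={c:0; rest ⊤}

Merge at B4: IN[B4] = OUT[B3] = {a: ⊤, b: ⊤, c: ⊤, d: ⊤, e: ⊤, f: ⊤}
Applying B4's transfer function to that IN value gives OUT[B4] (row B4 above).

Answer: {a: ⊤, b: ⊤, c: 0, d: ⊤, e: ⊤, f: ⊤}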